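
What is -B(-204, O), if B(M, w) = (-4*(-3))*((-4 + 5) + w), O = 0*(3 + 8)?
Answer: -12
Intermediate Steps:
O = 0 (O = 0*11 = 0)
B(M, w) = 12 + 12*w (B(M, w) = 12*(1 + w) = 12 + 12*w)
-B(-204, O) = -(12 + 12*0) = -(12 + 0) = -1*12 = -12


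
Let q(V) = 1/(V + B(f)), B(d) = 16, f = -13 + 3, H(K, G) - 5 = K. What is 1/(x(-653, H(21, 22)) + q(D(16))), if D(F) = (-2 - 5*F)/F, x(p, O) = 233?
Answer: 87/20279 ≈ 0.0042901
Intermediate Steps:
H(K, G) = 5 + K
f = -10
D(F) = (-2 - 5*F)/F
q(V) = 1/(16 + V) (q(V) = 1/(V + 16) = 1/(16 + V))
1/(x(-653, H(21, 22)) + q(D(16))) = 1/(233 + 1/(16 + (-5 - 2/16))) = 1/(233 + 1/(16 + (-5 - 2*1/16))) = 1/(233 + 1/(16 + (-5 - ⅛))) = 1/(233 + 1/(16 - 41/8)) = 1/(233 + 1/(87/8)) = 1/(233 + 8/87) = 1/(20279/87) = 87/20279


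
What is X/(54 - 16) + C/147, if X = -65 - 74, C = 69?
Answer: -5937/1862 ≈ -3.1885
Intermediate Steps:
X = -139
X/(54 - 16) + C/147 = -139/(54 - 16) + 69/147 = -139/38 + 69*(1/147) = (1/38)*(-139) + 23/49 = -139/38 + 23/49 = -5937/1862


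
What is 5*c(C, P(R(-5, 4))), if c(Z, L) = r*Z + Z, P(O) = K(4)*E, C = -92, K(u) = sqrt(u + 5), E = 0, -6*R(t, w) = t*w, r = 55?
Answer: -25760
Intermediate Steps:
R(t, w) = -t*w/6
K(u) = sqrt(5 + u)
P(O) = 0 (P(O) = sqrt(5 + 4)*0 = sqrt(9)*0 = 3*0 = 0)
c(Z, L) = 56*Z (c(Z, L) = 55*Z + Z = 56*Z)
5*c(C, P(R(-5, 4))) = 5*(56*(-92)) = 5*(-5152) = -25760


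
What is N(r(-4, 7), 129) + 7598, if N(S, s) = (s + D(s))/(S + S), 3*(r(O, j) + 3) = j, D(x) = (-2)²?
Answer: 29993/4 ≈ 7498.3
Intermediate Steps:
D(x) = 4
r(O, j) = -3 + j/3
N(S, s) = (4 + s)/(2*S) (N(S, s) = (s + 4)/(S + S) = (4 + s)/((2*S)) = (4 + s)*(1/(2*S)) = (4 + s)/(2*S))
N(r(-4, 7), 129) + 7598 = (4 + 129)/(2*(-3 + (⅓)*7)) + 7598 = (½)*133/(-3 + 7/3) + 7598 = (½)*133/(-⅔) + 7598 = (½)*(-3/2)*133 + 7598 = -399/4 + 7598 = 29993/4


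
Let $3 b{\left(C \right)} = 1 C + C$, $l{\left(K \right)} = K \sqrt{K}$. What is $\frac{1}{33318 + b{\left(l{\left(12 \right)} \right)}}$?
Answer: $\frac{5553}{185014726} - \frac{4 \sqrt{3}}{277522089} \approx 2.9989 \cdot 10^{-5}$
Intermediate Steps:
$l{\left(K \right)} = K^{\frac{3}{2}}$
$b{\left(C \right)} = \frac{2 C}{3}$ ($b{\left(C \right)} = \frac{1 C + C}{3} = \frac{C + C}{3} = \frac{2 C}{3}$)
$\frac{1}{33318 + b{\left(l{\left(12 \right)} \right)}} = \frac{1}{33318 + \frac{2 \cdot 12^{\frac{3}{2}}}{3}} = \frac{1}{33318 + \frac{2 \cdot 24 \sqrt{3}}{3}} = \frac{1}{33318 + 16 \sqrt{3}}$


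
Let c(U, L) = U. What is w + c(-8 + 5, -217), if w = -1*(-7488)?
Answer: 7485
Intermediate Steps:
w = 7488
w + c(-8 + 5, -217) = 7488 + (-8 + 5) = 7488 - 3 = 7485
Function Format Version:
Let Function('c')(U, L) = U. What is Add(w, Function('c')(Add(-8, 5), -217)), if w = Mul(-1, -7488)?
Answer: 7485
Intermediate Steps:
w = 7488
Add(w, Function('c')(Add(-8, 5), -217)) = Add(7488, Add(-8, 5)) = Add(7488, -3) = 7485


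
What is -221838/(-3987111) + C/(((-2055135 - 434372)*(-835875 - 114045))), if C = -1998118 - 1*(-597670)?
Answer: 1821542104342934/32739061221540305 ≈ 0.055638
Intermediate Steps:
C = -1400448 (C = -1998118 + 597670 = -1400448)
-221838/(-3987111) + C/(((-2055135 - 434372)*(-835875 - 114045))) = -221838/(-3987111) - 1400448*1/((-2055135 - 434372)*(-835875 - 114045)) = -221838*(-1/3987111) - 1400448/((-2489507*(-949920))) = 73946/1329037 - 1400448/2364832489440 = 73946/1329037 - 1400448*1/2364832489440 = 73946/1329037 - 14588/24633671765 = 1821542104342934/32739061221540305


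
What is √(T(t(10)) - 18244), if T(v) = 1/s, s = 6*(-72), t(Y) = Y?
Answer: I*√23644227/36 ≈ 135.07*I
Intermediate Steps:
s = -432
T(v) = -1/432 (T(v) = 1/(-432) = -1/432)
√(T(t(10)) - 18244) = √(-1/432 - 18244) = √(-7881409/432) = I*√23644227/36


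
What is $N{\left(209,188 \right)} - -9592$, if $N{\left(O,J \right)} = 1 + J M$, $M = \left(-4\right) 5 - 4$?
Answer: $5081$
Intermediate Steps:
$M = -24$ ($M = -20 - 4 = -24$)
$N{\left(O,J \right)} = 1 - 24 J$ ($N{\left(O,J \right)} = 1 + J \left(-24\right) = 1 - 24 J$)
$N{\left(209,188 \right)} - -9592 = \left(1 - 4512\right) - -9592 = \left(1 - 4512\right) + 9592 = -4511 + 9592 = 5081$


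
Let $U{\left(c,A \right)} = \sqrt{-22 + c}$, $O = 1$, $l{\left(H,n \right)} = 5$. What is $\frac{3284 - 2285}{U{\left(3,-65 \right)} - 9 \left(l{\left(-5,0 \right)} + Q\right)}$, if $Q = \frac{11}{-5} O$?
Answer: $- \frac{629370}{16351} - \frac{24975 i \sqrt{19}}{16351} \approx -38.491 - 6.6579 i$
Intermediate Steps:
$Q = - \frac{11}{5}$ ($Q = \frac{11}{-5} \cdot 1 = 11 \left(- \frac{1}{5}\right) 1 = \left(- \frac{11}{5}\right) 1 = - \frac{11}{5} \approx -2.2$)
$\frac{3284 - 2285}{U{\left(3,-65 \right)} - 9 \left(l{\left(-5,0 \right)} + Q\right)} = \frac{3284 - 2285}{\sqrt{-22 + 3} - 9 \left(5 - \frac{11}{5}\right)} = \frac{999}{\sqrt{-19} - \frac{126}{5}} = \frac{999}{i \sqrt{19} - \frac{126}{5}} = \frac{999}{- \frac{126}{5} + i \sqrt{19}}$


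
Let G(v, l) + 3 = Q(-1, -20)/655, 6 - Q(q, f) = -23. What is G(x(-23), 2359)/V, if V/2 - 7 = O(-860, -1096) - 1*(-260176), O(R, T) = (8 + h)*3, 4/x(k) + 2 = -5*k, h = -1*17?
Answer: -242/42600545 ≈ -5.6807e-6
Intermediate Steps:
h = -17
x(k) = 4/(-2 - 5*k)
Q(q, f) = 29 (Q(q, f) = 6 - 1*(-23) = 6 + 23 = 29)
O(R, T) = -27 (O(R, T) = (8 - 17)*3 = -9*3 = -27)
G(v, l) = -1936/655 (G(v, l) = -3 + 29/655 = -1936/655)
V = 520312 (V = 14 + 2*(-27 - 1*(-260176)) = 14 + 2*(-27 + 260176) = 14 + 2*260149 = 14 + 520298 = 520312)
G(x(-23), 2359)/V = -1936/655/520312 = -1936/655*1/520312 = -242/42600545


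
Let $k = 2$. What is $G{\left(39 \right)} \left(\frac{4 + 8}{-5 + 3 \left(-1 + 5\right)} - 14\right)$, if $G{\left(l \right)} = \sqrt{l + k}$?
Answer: $- \frac{86 \sqrt{41}}{7} \approx -78.667$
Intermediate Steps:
$G{\left(l \right)} = \sqrt{2 + l}$ ($G{\left(l \right)} = \sqrt{l + 2} = \sqrt{2 + l}$)
$G{\left(39 \right)} \left(\frac{4 + 8}{-5 + 3 \left(-1 + 5\right)} - 14\right) = \sqrt{2 + 39} \left(\frac{4 + 8}{-5 + 3 \left(-1 + 5\right)} - 14\right) = \sqrt{41} \left(\frac{12}{-5 + 3 \cdot 4} - 14\right) = \sqrt{41} \left(\frac{12}{-5 + 12} - 14\right) = \sqrt{41} \left(\frac{12}{7} - 14\right) = \sqrt{41} \left(- \frac{86}{7}\right) = - \frac{86 \sqrt{41}}{7}$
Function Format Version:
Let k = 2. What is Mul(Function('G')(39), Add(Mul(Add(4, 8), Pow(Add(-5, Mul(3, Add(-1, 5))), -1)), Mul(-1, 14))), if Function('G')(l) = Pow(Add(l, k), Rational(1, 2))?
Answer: Mul(Rational(-86, 7), Pow(41, Rational(1, 2))) ≈ -78.667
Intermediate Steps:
Function('G')(l) = Pow(Add(2, l), Rational(1, 2)) (Function('G')(l) = Pow(Add(l, 2), Rational(1, 2)) = Pow(Add(2, l), Rational(1, 2)))
Mul(Function('G')(39), Add(Mul(Add(4, 8), Pow(Add(-5, Mul(3, Add(-1, 5))), -1)), Mul(-1, 14))) = Mul(Pow(Add(2, 39), Rational(1, 2)), Add(Mul(Add(4, 8), Pow(Add(-5, Mul(3, Add(-1, 5))), -1)), Mul(-1, 14))) = Mul(Pow(41, Rational(1, 2)), Add(Mul(12, Pow(Add(-5, Mul(3, 4)), -1)), -14)) = Mul(Pow(41, Rational(1, 2)), Add(Mul(12, Pow(Add(-5, 12), -1)), -14)) = Mul(Pow(41, Rational(1, 2)), Add(Mul(12, Pow(7, -1)), -14)) = Mul(Pow(41, Rational(1, 2)), Add(Mul(12, Rational(1, 7)), -14)) = Mul(Pow(41, Rational(1, 2)), Add(Rational(12, 7), -14)) = Mul(Pow(41, Rational(1, 2)), Rational(-86, 7)) = Mul(Rational(-86, 7), Pow(41, Rational(1, 2)))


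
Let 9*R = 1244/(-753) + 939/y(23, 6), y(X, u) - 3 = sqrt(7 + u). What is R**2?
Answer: 5509948643843/367421832 - 665493401*sqrt(13)/162648 ≈ 243.71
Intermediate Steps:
y(X, u) = 3 + sqrt(7 + u)
R = -1244/6777 + 313/(3*(3 + sqrt(13))) (R = (1244/(-753) + 939/(3 + sqrt(7 + 6)))/9 = (1244*(-1/753) + 939/(3 + sqrt(13)))/9 = (-1244/753 + 939/(3 + sqrt(13)))/9 = -1244/6777 + 313/(3*(3 + sqrt(13))) ≈ 15.611)
R**2 = (-2126177/27108 + 313*sqrt(13)/12)**2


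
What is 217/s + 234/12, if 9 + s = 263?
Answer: 2585/127 ≈ 20.354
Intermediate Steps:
s = 254 (s = -9 + 263 = 254)
217/s + 234/12 = 217/254 + 234/12 = 217*(1/254) + 234*(1/12) = 217/254 + 39/2 = 2585/127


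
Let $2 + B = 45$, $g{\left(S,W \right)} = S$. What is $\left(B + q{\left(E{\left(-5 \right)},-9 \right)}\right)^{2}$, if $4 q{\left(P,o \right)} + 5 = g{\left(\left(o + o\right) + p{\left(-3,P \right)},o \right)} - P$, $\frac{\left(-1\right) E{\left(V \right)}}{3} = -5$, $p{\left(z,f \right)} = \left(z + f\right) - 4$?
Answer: $\frac{5041}{4} \approx 1260.3$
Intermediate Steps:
$p{\left(z,f \right)} = -4 + f + z$ ($p{\left(z,f \right)} = \left(f + z\right) - 4 = -4 + f + z$)
$E{\left(V \right)} = 15$ ($E{\left(V \right)} = \left(-3\right) \left(-5\right) = 15$)
$q{\left(P,o \right)} = -3 + \frac{o}{2}$ ($q{\left(P,o \right)} = - \frac{5}{4} + \frac{\left(\left(o + o\right) - \left(7 - P\right)\right) - P}{4} = - \frac{5}{4} + \frac{\left(2 o + \left(-7 + P\right)\right) - P}{4} = - \frac{5}{4} + \frac{\left(-7 + P + 2 o\right) - P}{4} = - \frac{5}{4} + \frac{-7 + 2 o}{4} = - \frac{5}{4} + \left(- \frac{7}{4} + \frac{o}{2}\right) = -3 + \frac{o}{2}$)
$B = 43$ ($B = -2 + 45 = 43$)
$\left(B + q{\left(E{\left(-5 \right)},-9 \right)}\right)^{2} = \left(43 + \left(-3 + \frac{1}{2} \left(-9\right)\right)\right)^{2} = \left(43 - \frac{15}{2}\right)^{2} = \left(\frac{71}{2}\right)^{2} = \frac{5041}{4}$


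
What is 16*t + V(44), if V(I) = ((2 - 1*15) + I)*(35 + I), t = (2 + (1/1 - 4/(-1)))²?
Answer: 3233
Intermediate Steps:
t = 49 (t = (2 + (1*1 - 4*(-1)))² = (2 + (1 + 4))² = (2 + 5)² = 7² = 49)
V(I) = (-13 + I)*(35 + I) (V(I) = ((2 - 15) + I)*(35 + I) = (-13 + I)*(35 + I))
16*t + V(44) = 16*49 + (-455 + 44² + 22*44) = 784 + (-455 + 1936 + 968) = 784 + 2449 = 3233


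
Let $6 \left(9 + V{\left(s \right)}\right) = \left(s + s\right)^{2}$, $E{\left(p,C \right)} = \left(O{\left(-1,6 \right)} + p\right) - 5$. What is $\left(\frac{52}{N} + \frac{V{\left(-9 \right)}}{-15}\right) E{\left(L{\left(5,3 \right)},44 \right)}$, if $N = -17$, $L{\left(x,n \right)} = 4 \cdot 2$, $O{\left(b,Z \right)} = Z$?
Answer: $- \frac{927}{17} \approx -54.529$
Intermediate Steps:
$L{\left(x,n \right)} = 8$
$E{\left(p,C \right)} = 1 + p$ ($E{\left(p,C \right)} = \left(6 + p\right) - 5 = 1 + p$)
$V{\left(s \right)} = -9 + \frac{2 s^{2}}{3}$ ($V{\left(s \right)} = -9 + \frac{\left(s + s\right)^{2}}{6} = -9 + \frac{\left(2 s\right)^{2}}{6} = -9 + \frac{4 s^{2}}{6} = -9 + \frac{2 s^{2}}{3}$)
$\left(\frac{52}{N} + \frac{V{\left(-9 \right)}}{-15}\right) E{\left(L{\left(5,3 \right)},44 \right)} = \left(\frac{52}{-17} + \frac{-9 + \frac{2 \left(-9\right)^{2}}{3}}{-15}\right) \left(1 + 8\right) = \left(52 \left(- \frac{1}{17}\right) + \left(-9 + \frac{2}{3} \cdot 81\right) \left(- \frac{1}{15}\right)\right) 9 = \left(- \frac{52}{17} + \left(-9 + 54\right) \left(- \frac{1}{15}\right)\right) 9 = \left(- \frac{52}{17} + 45 \left(- \frac{1}{15}\right)\right) 9 = \left(- \frac{52}{17} - 3\right) 9 = \left(- \frac{103}{17}\right) 9 = - \frac{927}{17}$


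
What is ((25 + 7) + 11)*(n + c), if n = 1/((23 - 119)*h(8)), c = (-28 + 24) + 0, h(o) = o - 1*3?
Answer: -82603/480 ≈ -172.09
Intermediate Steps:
h(o) = -3 + o (h(o) = o - 3 = -3 + o)
c = -4 (c = -4 + 0 = -4)
n = -1/480 (n = 1/((23 - 119)*(-3 + 8)) = 1/(-96*5) = -1/96*⅕ = -1/480 ≈ -0.0020833)
((25 + 7) + 11)*(n + c) = ((25 + 7) + 11)*(-1/480 - 4) = (32 + 11)*(-1921/480) = 43*(-1921/480) = -82603/480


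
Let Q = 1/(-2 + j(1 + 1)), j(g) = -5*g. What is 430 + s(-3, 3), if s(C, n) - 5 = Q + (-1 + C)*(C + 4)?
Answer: 5171/12 ≈ 430.92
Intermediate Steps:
Q = -1/12 (Q = 1/(-2 - 5*(1 + 1)) = 1/(-2 - 5*2) = 1/(-2 - 10) = 1/(-12) = -1/12 ≈ -0.083333)
s(C, n) = 59/12 + (-1 + C)*(4 + C) (s(C, n) = 5 + (-1/12 + (-1 + C)*(C + 4)) = 5 + (-1/12 + (-1 + C)*(4 + C)) = 59/12 + (-1 + C)*(4 + C))
430 + s(-3, 3) = 430 + (11/12 + (-3)² + 3*(-3)) = 430 + (11/12 + 9 - 9) = 430 + 11/12 = 5171/12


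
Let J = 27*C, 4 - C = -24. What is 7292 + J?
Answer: 8048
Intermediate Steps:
C = 28 (C = 4 - 1*(-24) = 4 + 24 = 28)
J = 756 (J = 27*28 = 756)
7292 + J = 7292 + 756 = 8048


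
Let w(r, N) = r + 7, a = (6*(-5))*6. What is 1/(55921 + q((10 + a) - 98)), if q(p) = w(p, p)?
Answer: 1/55660 ≈ 1.7966e-5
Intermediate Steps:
a = -180 (a = -30*6 = -180)
w(r, N) = 7 + r
q(p) = 7 + p
1/(55921 + q((10 + a) - 98)) = 1/(55921 + (7 + ((10 - 180) - 98))) = 1/(55921 + (7 + (-170 - 98))) = 1/(55921 + (7 - 268)) = 1/(55921 - 261) = 1/55660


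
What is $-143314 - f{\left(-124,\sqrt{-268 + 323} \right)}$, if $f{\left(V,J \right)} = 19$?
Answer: $-143333$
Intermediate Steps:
$-143314 - f{\left(-124,\sqrt{-268 + 323} \right)} = -143314 - 19 = -143333$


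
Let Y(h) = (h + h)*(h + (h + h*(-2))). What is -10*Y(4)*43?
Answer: 0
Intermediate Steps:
Y(h) = 0 (Y(h) = (2*h)*(h + (h - 2*h)) = (2*h)*(h - h) = (2*h)*0 = 0)
-10*Y(4)*43 = -10*0*43 = 0*43 = 0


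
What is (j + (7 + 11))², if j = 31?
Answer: 2401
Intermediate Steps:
(j + (7 + 11))² = (31 + (7 + 11))² = (31 + 18)² = 49² = 2401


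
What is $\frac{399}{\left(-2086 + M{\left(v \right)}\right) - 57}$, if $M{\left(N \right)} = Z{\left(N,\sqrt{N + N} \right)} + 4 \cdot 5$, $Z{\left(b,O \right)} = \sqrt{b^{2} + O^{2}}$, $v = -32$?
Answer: $- \frac{847077}{4506169} - \frac{3192 \sqrt{15}}{4506169} \approx -0.19073$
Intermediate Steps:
$Z{\left(b,O \right)} = \sqrt{O^{2} + b^{2}}$
$M{\left(N \right)} = 20 + \sqrt{N^{2} + 2 N}$ ($M{\left(N \right)} = \sqrt{\left(\sqrt{N + N}\right)^{2} + N^{2}} + 4 \cdot 5 = \sqrt{\left(\sqrt{2 N}\right)^{2} + N^{2}} + 20 = \sqrt{\left(\sqrt{2} \sqrt{N}\right)^{2} + N^{2}} + 20 = \sqrt{2 N + N^{2}} + 20 = \sqrt{N^{2} + 2 N} + 20 = 20 + \sqrt{N^{2} + 2 N}$)
$\frac{399}{\left(-2086 + M{\left(v \right)}\right) - 57} = \frac{399}{\left(-2086 + \left(20 + \sqrt{- 32 \left(2 - 32\right)}\right)\right) - 57} = \frac{399}{\left(-2086 + \left(20 + \sqrt{\left(-32\right) \left(-30\right)}\right)\right) - 57} = \frac{399}{\left(-2086 + \left(20 + \sqrt{960}\right)\right) - 57} = \frac{399}{\left(-2086 + \left(20 + 8 \sqrt{15}\right)\right) - 57} = \frac{399}{\left(-2066 + 8 \sqrt{15}\right) - 57} = \frac{399}{-2123 + 8 \sqrt{15}}$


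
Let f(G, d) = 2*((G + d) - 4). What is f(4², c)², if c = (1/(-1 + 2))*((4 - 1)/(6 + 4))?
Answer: 15129/25 ≈ 605.16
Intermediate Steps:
c = 3/10 (c = (1/1)*(3/10) = (1*1)*(3*(⅒)) = 1*(3/10) = 3/10 ≈ 0.30000)
f(G, d) = -8 + 2*G + 2*d (f(G, d) = 2*(-4 + G + d) = -8 + 2*G + 2*d)
f(4², c)² = (-8 + 2*4² + 2*(3/10))² = (-8 + 2*16 + ⅗)² = (-8 + 32 + ⅗)² = (123/5)² = 15129/25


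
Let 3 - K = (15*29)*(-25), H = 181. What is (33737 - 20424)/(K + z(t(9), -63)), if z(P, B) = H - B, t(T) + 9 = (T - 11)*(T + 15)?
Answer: 13313/11122 ≈ 1.1970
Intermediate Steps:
t(T) = -9 + (-11 + T)*(15 + T) (t(T) = -9 + (T - 11)*(T + 15) = -9 + (-11 + T)*(15 + T))
z(P, B) = 181 - B
K = 10878 (K = 3 - 15*29*(-25) = 3 - 435*(-25) = 3 - 1*(-10875) = 3 + 10875 = 10878)
(33737 - 20424)/(K + z(t(9), -63)) = (33737 - 20424)/(10878 + (181 - 1*(-63))) = 13313/(10878 + (181 + 63)) = 13313/(10878 + 244) = 13313/11122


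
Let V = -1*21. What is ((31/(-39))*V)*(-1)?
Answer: -217/13 ≈ -16.692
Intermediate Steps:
V = -21
((31/(-39))*V)*(-1) = ((31/(-39))*(-21))*(-1) = ((31*(-1/39))*(-21))*(-1) = -31/39*(-21)*(-1) = (217/13)*(-1) = -217/13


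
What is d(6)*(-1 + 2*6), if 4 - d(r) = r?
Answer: -22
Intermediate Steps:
d(r) = 4 - r
d(6)*(-1 + 2*6) = (4 - 1*6)*(-1 + 2*6) = (4 - 6)*(-1 + 12) = -2*11 = -22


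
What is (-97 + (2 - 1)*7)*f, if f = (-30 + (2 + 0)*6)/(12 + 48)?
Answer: 27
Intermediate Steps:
f = -3/10 (f = (-30 + 2*6)/60 = (-30 + 12)*(1/60) = -18*1/60 = -3/10 ≈ -0.30000)
(-97 + (2 - 1)*7)*f = (-97 + (2 - 1)*7)*(-3/10) = (-97 + 1*7)*(-3/10) = (-97 + 7)*(-3/10) = -90*(-3/10) = 27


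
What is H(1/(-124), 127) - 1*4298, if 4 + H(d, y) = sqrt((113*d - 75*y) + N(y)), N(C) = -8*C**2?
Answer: -4302 + I*sqrt(532616611)/62 ≈ -4302.0 + 372.23*I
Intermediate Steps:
H(d, y) = -4 + sqrt(-75*y - 8*y**2 + 113*d) (H(d, y) = -4 + sqrt((113*d - 75*y) - 8*y**2) = -4 + sqrt((-75*y + 113*d) - 8*y**2) = -4 + sqrt(-75*y - 8*y**2 + 113*d))
H(1/(-124), 127) - 1*4298 = (-4 + sqrt(-75*127 - 8*127**2 + 113/(-124))) - 1*4298 = (-4 + sqrt(-9525 - 8*16129 + 113*(-1/124))) - 4298 = (-4 + sqrt(-9525 - 129032 - 113/124)) - 4298 = (-4 + sqrt(-17181181/124)) - 4298 = (-4 + I*sqrt(532616611)/62) - 4298 = -4302 + I*sqrt(532616611)/62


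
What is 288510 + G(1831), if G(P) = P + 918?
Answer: 291259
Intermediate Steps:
G(P) = 918 + P
288510 + G(1831) = 288510 + (918 + 1831) = 288510 + 2749 = 291259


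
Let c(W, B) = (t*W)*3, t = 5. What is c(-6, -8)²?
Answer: 8100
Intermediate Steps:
c(W, B) = 15*W (c(W, B) = (5*W)*3 = 15*W)
c(-6, -8)² = (15*(-6))² = (-90)² = 8100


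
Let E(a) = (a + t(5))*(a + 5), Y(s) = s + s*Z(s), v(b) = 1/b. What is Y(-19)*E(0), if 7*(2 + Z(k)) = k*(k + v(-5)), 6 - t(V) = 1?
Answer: -169955/7 ≈ -24279.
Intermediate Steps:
v(b) = 1/b
t(V) = 5 (t(V) = 6 - 1*1 = 6 - 1 = 5)
Z(k) = -2 + k*(-1/5 + k)/7 (Z(k) = -2 + (k*(k + 1/(-5)))/7 = -2 + (k*(k - 1/5))/7 = -2 + (k*(-1/5 + k))/7 = -2 + k*(-1/5 + k)/7)
Y(s) = s + s*(-2 - s/35 + s**2/7)
E(a) = (5 + a)**2 (E(a) = (a + 5)*(a + 5) = (5 + a)*(5 + a) = (5 + a)**2)
Y(-19)*E(0) = ((1/35)*(-19)*(-35 - 1*(-19) + 5*(-19)**2))*(25 + 0**2 + 10*0) = ((1/35)*(-19)*(-35 + 19 + 5*361))*(25 + 0 + 0) = ((1/35)*(-19)*(-35 + 19 + 1805))*25 = ((1/35)*(-19)*1789)*25 = -33991/35*25 = -169955/7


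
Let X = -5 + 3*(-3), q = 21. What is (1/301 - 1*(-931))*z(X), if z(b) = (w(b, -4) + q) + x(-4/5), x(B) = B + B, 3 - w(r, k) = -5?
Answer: 38391784/1505 ≈ 25510.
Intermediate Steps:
w(r, k) = 8 (w(r, k) = 3 - 1*(-5) = 3 + 5 = 8)
x(B) = 2*B
X = -14 (X = -5 - 9 = -14)
z(b) = 137/5 (z(b) = (8 + 21) + 2*(-4/5) = 29 + 2*(-4*⅕) = 29 + 2*(-⅘) = 29 - 8/5 = 137/5)
(1/301 - 1*(-931))*z(X) = (1/301 - 1*(-931))*(137/5) = (1/301 + 931)*(137/5) = (280232/301)*(137/5) = 38391784/1505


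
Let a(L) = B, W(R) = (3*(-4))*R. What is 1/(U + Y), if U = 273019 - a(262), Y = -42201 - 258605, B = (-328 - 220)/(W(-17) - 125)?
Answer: -79/2194625 ≈ -3.5997e-5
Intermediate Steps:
W(R) = -12*R
B = -548/79 (B = (-328 - 220)/(-12*(-17) - 125) = -548/(204 - 125) = -548/79 ≈ -6.9367)
a(L) = -548/79
Y = -300806
U = 21569049/79 (U = 273019 - 1*(-548/79) = 273019 + 548/79 = 21569049/79 ≈ 2.7303e+5)
1/(U + Y) = 1/(21569049/79 - 300806) = 1/(-2194625/79) = -79/2194625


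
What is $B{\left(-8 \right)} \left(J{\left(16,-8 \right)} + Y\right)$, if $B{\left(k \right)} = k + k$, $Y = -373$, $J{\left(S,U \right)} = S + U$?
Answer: $5840$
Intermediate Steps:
$B{\left(k \right)} = 2 k$
$B{\left(-8 \right)} \left(J{\left(16,-8 \right)} + Y\right) = 2 \left(-8\right) \left(\left(16 - 8\right) - 373\right) = - 16 \left(8 - 373\right) = \left(-16\right) \left(-365\right) = 5840$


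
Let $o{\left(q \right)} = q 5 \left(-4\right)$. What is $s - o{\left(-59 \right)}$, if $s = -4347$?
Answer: $-5527$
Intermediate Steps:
$o{\left(q \right)} = - 20 q$ ($o{\left(q \right)} = 5 q \left(-4\right) = - 20 q$)
$s - o{\left(-59 \right)} = -4347 - \left(-20\right) \left(-59\right) = -4347 - 1180 = -5527$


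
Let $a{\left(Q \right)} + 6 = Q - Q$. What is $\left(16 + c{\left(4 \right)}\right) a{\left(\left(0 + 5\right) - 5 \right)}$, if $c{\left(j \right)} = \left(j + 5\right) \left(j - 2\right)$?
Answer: $-204$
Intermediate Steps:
$a{\left(Q \right)} = -6$ ($a{\left(Q \right)} = -6 + \left(Q - Q\right) = -6 + 0 = -6$)
$c{\left(j \right)} = \left(-2 + j\right) \left(5 + j\right)$ ($c{\left(j \right)} = \left(5 + j\right) \left(-2 + j\right) = \left(-2 + j\right) \left(5 + j\right)$)
$\left(16 + c{\left(4 \right)}\right) a{\left(\left(0 + 5\right) - 5 \right)} = \left(16 + \left(-10 + 4^{2} + 3 \cdot 4\right)\right) \left(-6\right) = \left(16 + \left(-10 + 16 + 12\right)\right) \left(-6\right) = \left(16 + 18\right) \left(-6\right) = 34 \left(-6\right) = -204$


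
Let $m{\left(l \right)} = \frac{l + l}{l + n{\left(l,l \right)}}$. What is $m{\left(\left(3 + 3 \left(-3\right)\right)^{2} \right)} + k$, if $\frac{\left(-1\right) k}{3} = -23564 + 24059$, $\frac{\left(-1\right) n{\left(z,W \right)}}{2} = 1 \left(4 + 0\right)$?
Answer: $- \frac{10377}{7} \approx -1482.4$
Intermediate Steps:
$n{\left(z,W \right)} = -8$ ($n{\left(z,W \right)} = - 2 \cdot 1 \left(4 + 0\right) = - 2 \cdot 1 \cdot 4 = \left(-2\right) 4 = -8$)
$k = -1485$ ($k = - 3 \left(-23564 + 24059\right) = \left(-3\right) 495 = -1485$)
$m{\left(l \right)} = \frac{2 l}{-8 + l}$ ($m{\left(l \right)} = \frac{l + l}{l - 8} = \frac{2 l}{-8 + l}$)
$m{\left(\left(3 + 3 \left(-3\right)\right)^{2} \right)} + k = \frac{2 \left(3 + 3 \left(-3\right)\right)^{2}}{-8 + \left(3 + 3 \left(-3\right)\right)^{2}} - 1485 = \frac{2 \left(3 - 9\right)^{2}}{-8 + \left(3 - 9\right)^{2}} - 1485 = \frac{2 \left(-6\right)^{2}}{-8 + \left(-6\right)^{2}} - 1485 = 2 \cdot 36 \frac{1}{-8 + 36} - 1485 = 2 \cdot 36 \cdot \frac{1}{28} - 1485 = \frac{18}{7} - 1485 = - \frac{10377}{7}$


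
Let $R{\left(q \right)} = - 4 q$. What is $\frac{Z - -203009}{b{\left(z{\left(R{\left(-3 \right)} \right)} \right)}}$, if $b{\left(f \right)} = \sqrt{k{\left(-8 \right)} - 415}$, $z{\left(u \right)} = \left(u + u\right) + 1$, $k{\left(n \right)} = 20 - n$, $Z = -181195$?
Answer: $- \frac{21814 i \sqrt{43}}{129} \approx - 1108.9 i$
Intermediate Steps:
$z{\left(u \right)} = 1 + 2 u$ ($z{\left(u \right)} = 2 u + 1 = 1 + 2 u$)
$b{\left(f \right)} = 3 i \sqrt{43}$ ($b{\left(f \right)} = \sqrt{\left(20 - -8\right) - 415} = \sqrt{\left(20 + 8\right) - 415} = \sqrt{28 - 415} = \sqrt{-387} = 3 i \sqrt{43}$)
$\frac{Z - -203009}{b{\left(z{\left(R{\left(-3 \right)} \right)} \right)}} = \frac{-181195 - -203009}{3 i \sqrt{43}} = \left(-181195 + 203009\right) \left(- \frac{i \sqrt{43}}{129}\right) = 21814 \left(- \frac{i \sqrt{43}}{129}\right) = - \frac{21814 i \sqrt{43}}{129}$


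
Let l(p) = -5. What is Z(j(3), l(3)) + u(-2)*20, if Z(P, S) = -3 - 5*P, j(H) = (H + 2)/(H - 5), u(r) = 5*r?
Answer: -381/2 ≈ -190.50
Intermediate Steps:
j(H) = (2 + H)/(-5 + H)
Z(j(3), l(3)) + u(-2)*20 = (-3 - 5*(2 + 3)/(-5 + 3)) + (5*(-2))*20 = (-3 - 5*5/(-2)) - 10*20 = (-3 - (-5)*5/2) - 200 = (-3 - 5*(-5/2)) - 200 = (-3 + 25/2) - 200 = 19/2 - 200 = -381/2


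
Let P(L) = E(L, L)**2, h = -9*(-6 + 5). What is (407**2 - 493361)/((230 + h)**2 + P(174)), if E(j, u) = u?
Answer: -327712/87397 ≈ -3.7497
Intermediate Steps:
h = 9 (h = -9*(-1) = 9)
P(L) = L**2
(407**2 - 493361)/((230 + h)**2 + P(174)) = (407**2 - 493361)/((230 + 9)**2 + 174**2) = (165649 - 493361)/(239**2 + 30276) = -327712/(57121 + 30276) = -327712/87397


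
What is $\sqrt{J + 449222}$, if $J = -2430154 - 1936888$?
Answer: $2 i \sqrt{979455} \approx 1979.3 i$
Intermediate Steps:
$J = -4367042$ ($J = -2430154 - 1936888 = -4367042$)
$\sqrt{J + 449222} = \sqrt{-4367042 + 449222} = \sqrt{-3917820} = 2 i \sqrt{979455}$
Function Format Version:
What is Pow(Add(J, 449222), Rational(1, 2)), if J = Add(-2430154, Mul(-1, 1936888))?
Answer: Mul(2, I, Pow(979455, Rational(1, 2))) ≈ Mul(1979.3, I)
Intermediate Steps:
J = -4367042 (J = Add(-2430154, -1936888) = -4367042)
Pow(Add(J, 449222), Rational(1, 2)) = Pow(Add(-4367042, 449222), Rational(1, 2)) = Pow(-3917820, Rational(1, 2)) = Mul(2, I, Pow(979455, Rational(1, 2)))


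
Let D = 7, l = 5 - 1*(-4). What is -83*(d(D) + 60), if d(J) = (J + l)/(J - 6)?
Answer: -6308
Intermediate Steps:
l = 9 (l = 5 + 4 = 9)
d(J) = (9 + J)/(-6 + J) (d(J) = (J + 9)/(J - 6) = (9 + J)/(-6 + J))
-83*(d(D) + 60) = -83*((9 + 7)/(-6 + 7) + 60) = -83*(16/1 + 60) = -83*(1*16 + 60) = -83*(16 + 60) = -83*76 = -6308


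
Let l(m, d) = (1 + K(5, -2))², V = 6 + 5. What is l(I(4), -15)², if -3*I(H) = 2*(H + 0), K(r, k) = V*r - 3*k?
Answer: 14776336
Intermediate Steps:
V = 11
K(r, k) = -3*k + 11*r (K(r, k) = 11*r - 3*k = -3*k + 11*r)
I(H) = -2*H/3 (I(H) = -2*(H + 0)/3 = -2*H/3)
l(m, d) = 3844 (l(m, d) = (1 + (-3*(-2) + 11*5))² = (1 + (6 + 55))² = (1 + 61)² = 62² = 3844)
l(I(4), -15)² = 3844² = 14776336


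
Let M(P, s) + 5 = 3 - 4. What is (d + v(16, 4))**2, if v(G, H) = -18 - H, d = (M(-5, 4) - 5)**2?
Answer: 9801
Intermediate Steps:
M(P, s) = -6 (M(P, s) = -5 + (3 - 4) = -5 - 1 = -6)
d = 121 (d = (-6 - 5)**2 = (-11)**2 = 121)
(d + v(16, 4))**2 = (121 + (-18 - 1*4))**2 = (121 + (-18 - 4))**2 = (121 - 22)**2 = 99**2 = 9801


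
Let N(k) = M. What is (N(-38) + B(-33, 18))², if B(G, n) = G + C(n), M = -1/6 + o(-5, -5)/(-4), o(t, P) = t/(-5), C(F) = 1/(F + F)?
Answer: 361201/324 ≈ 1114.8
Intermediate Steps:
C(F) = 1/(2*F)
o(t, P) = -t/5 (o(t, P) = t*(-⅕) = -t/5)
M = -5/12 (M = -1/6 - ⅕*(-5)/(-4) = -1*⅙ + 1*(-¼) = -⅙ - ¼ = -5/12 ≈ -0.41667)
B(G, n) = G + 1/(2*n)
N(k) = -5/12
(N(-38) + B(-33, 18))² = (-5/12 + (-33 + (½)/18))² = (-5/12 + (-33 + (½)*(1/18)))² = (-5/12 + (-33 + 1/36))² = (-5/12 - 1187/36)² = (-601/18)² = 361201/324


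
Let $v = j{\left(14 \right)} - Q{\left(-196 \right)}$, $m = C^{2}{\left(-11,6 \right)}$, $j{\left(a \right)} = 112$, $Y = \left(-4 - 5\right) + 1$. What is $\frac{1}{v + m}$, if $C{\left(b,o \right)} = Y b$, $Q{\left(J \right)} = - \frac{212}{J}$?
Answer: $\frac{49}{384891} \approx 0.00012731$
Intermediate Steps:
$Y = -8$ ($Y = -9 + 1 = -8$)
$C{\left(b,o \right)} = - 8 b$
$m = 7744$ ($m = \left(\left(-8\right) \left(-11\right)\right)^{2} = 88^{2} = 7744$)
$v = \frac{5435}{49}$ ($v = 112 - - \frac{212}{-196} = 112 - \left(-212\right) \left(- \frac{1}{196}\right) = 112 - \frac{53}{49} = \frac{5435}{49} \approx 110.92$)
$\frac{1}{v + m} = \frac{1}{\frac{5435}{49} + 7744} = \frac{1}{\frac{384891}{49}} = \frac{49}{384891}$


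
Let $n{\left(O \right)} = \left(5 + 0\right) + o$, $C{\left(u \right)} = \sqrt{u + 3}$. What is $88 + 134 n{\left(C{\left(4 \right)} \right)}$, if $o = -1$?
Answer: $624$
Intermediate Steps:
$C{\left(u \right)} = \sqrt{3 + u}$
$n{\left(O \right)} = 4$ ($n{\left(O \right)} = \left(5 + 0\right) - 1 = 5 - 1 = 4$)
$88 + 134 n{\left(C{\left(4 \right)} \right)} = 88 + 134 \cdot 4 = 88 + 536 = 624$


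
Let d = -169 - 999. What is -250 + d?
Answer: -1418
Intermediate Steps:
d = -1168
-250 + d = -250 - 1168 = -1418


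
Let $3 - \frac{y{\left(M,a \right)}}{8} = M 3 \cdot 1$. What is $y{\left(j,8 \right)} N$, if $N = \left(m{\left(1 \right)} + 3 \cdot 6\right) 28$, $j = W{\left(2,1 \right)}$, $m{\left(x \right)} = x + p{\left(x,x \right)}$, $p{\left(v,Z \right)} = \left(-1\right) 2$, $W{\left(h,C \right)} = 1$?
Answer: $0$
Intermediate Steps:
$p{\left(v,Z \right)} = -2$
$m{\left(x \right)} = -2 + x$ ($m{\left(x \right)} = x - 2 = -2 + x$)
$j = 1$
$N = 476$ ($N = \left(\left(-2 + 1\right) + 3 \cdot 6\right) 28 = \left(-1 + 18\right) 28 = 17 \cdot 28 = 476$)
$y{\left(M,a \right)} = 24 - 24 M$ ($y{\left(M,a \right)} = 24 - 8 M 3 \cdot 1 = 24 - 8 \cdot 3 M 1 = 24 - 8 \cdot 3 M = 24 - 24 M$)
$y{\left(j,8 \right)} N = \left(24 - 24\right) 476 = 0 \cdot 476 = 0$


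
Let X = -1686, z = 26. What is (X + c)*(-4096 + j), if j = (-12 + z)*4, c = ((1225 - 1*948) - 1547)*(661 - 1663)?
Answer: -5134250160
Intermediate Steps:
c = 1272540 (c = ((1225 - 948) - 1547)*(-1002) = (277 - 1547)*(-1002) = -1270*(-1002) = 1272540)
j = 56 (j = (-12 + 26)*4 = 14*4 = 56)
(X + c)*(-4096 + j) = (-1686 + 1272540)*(-4096 + 56) = 1270854*(-4040) = -5134250160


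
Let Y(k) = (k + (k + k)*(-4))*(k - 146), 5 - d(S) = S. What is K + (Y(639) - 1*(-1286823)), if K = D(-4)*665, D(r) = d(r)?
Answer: -912381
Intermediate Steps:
d(S) = 5 - S
Y(k) = -7*k*(-146 + k) (Y(k) = (k + (2*k)*(-4))*(-146 + k) = (k - 8*k)*(-146 + k) = (-7*k)*(-146 + k) = -7*k*(-146 + k))
D(r) = 5 - r
K = 5985 (K = (5 - 1*(-4))*665 = (5 + 4)*665 = 9*665 = 5985)
K + (Y(639) - 1*(-1286823)) = 5985 + (7*639*(146 - 1*639) - 1*(-1286823)) = 5985 + (7*639*(146 - 639) + 1286823) = 5985 + (7*639*(-493) + 1286823) = 5985 + (-2205189 + 1286823) = 5985 - 918366 = -912381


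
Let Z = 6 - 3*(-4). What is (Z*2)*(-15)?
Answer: -540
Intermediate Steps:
Z = 18 (Z = 6 + 12 = 18)
(Z*2)*(-15) = (18*2)*(-15) = 36*(-15) = -540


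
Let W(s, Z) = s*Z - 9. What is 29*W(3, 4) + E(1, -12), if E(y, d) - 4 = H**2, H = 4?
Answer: 107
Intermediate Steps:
W(s, Z) = -9 + Z*s (W(s, Z) = Z*s - 9 = -9 + Z*s)
E(y, d) = 20 (E(y, d) = 4 + 4**2 = 4 + 16 = 20)
29*W(3, 4) + E(1, -12) = 29*(-9 + 4*3) + 20 = 29*(-9 + 12) + 20 = 29*3 + 20 = 87 + 20 = 107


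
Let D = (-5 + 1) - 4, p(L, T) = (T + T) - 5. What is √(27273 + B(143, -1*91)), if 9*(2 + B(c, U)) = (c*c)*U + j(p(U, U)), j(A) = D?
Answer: 2*I*√44873 ≈ 423.67*I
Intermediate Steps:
p(L, T) = -5 + 2*T (p(L, T) = 2*T - 5 = -5 + 2*T)
D = -8 (D = -4 - 4 = -8)
j(A) = -8
B(c, U) = -26/9 + U*c²/9 (B(c, U) = -2 + ((c*c)*U - 8)/9 = -2 + (c²*U - 8)/9 = -2 + (U*c² - 8)/9 = -2 + (-8 + U*c²)/9 = -2 + (-8/9 + U*c²/9) = -26/9 + U*c²/9)
√(27273 + B(143, -1*91)) = √(27273 + (-26/9 + (⅑)*(-1*91)*143²)) = √(27273 + (-26/9 + (⅑)*(-91)*20449)) = √(27273 + (-26/9 - 1860859/9)) = √(27273 - 206765) = √(-179492) = 2*I*√44873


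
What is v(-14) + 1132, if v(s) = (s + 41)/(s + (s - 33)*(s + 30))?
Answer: 867085/766 ≈ 1132.0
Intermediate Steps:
v(s) = (41 + s)/(s + (-33 + s)*(30 + s))
v(-14) + 1132 = (41 - 14)/(-990 + (-14)² - 2*(-14)) + 1132 = 27/(-990 + 196 + 28) + 1132 = 27/(-766) + 1132 = -1/766*27 + 1132 = -27/766 + 1132 = 867085/766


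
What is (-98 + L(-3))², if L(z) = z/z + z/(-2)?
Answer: 36481/4 ≈ 9120.3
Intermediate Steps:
L(z) = 1 - z/2 (L(z) = 1 + z*(-½) = 1 - z/2)
(-98 + L(-3))² = (-98 + (1 - ½*(-3)))² = (-98 + (1 + 3/2))² = (-98 + 5/2)² = (-191/2)² = 36481/4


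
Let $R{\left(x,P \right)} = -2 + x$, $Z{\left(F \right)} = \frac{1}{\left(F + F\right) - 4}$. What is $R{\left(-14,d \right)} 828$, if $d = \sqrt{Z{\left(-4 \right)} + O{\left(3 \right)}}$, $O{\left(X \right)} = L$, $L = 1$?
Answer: $-13248$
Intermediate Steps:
$O{\left(X \right)} = 1$
$Z{\left(F \right)} = \frac{1}{-4 + 2 F}$ ($Z{\left(F \right)} = \frac{1}{2 F - 4} = \frac{1}{-4 + 2 F}$)
$d = \frac{\sqrt{33}}{6}$ ($d = \sqrt{\frac{1}{2 \left(-2 - 4\right)} + 1} = \sqrt{\frac{1}{2 \left(-6\right)} + 1} = \sqrt{\frac{1}{2} \left(- \frac{1}{6}\right) + 1} = \sqrt{- \frac{1}{12} + 1} = \sqrt{\frac{11}{12}} = \frac{\sqrt{33}}{6} \approx 0.95743$)
$R{\left(-14,d \right)} 828 = \left(-2 - 14\right) 828 = \left(-16\right) 828 = -13248$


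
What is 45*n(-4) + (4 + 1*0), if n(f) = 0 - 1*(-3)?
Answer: 139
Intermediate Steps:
n(f) = 3 (n(f) = 0 + 3 = 3)
45*n(-4) + (4 + 1*0) = 45*3 + (4 + 1*0) = 135 + (4 + 0) = 135 + 4 = 139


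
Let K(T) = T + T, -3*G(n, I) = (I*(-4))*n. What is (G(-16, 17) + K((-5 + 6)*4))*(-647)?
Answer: 688408/3 ≈ 2.2947e+5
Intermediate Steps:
G(n, I) = 4*I*n/3 (G(n, I) = -I*(-4)*n/3 = -(-4*I)*n/3 = -(-4)*I*n/3 = 4*I*n/3)
K(T) = 2*T
(G(-16, 17) + K((-5 + 6)*4))*(-647) = ((4/3)*17*(-16) + 2*((-5 + 6)*4))*(-647) = (-1088/3 + 2*(1*4))*(-647) = (-1088/3 + 2*4)*(-647) = (-1088/3 + 8)*(-647) = -1064/3*(-647) = 688408/3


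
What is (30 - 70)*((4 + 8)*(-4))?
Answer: 1920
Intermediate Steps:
(30 - 70)*((4 + 8)*(-4)) = -480*(-4) = -40*(-48) = 1920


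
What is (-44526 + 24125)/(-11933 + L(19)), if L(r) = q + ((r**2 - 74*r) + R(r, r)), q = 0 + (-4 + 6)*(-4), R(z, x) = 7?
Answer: 20401/12979 ≈ 1.5718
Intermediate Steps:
q = -8 (q = 0 + 2*(-4) = 0 - 8 = -8)
L(r) = -1 + r**2 - 74*r (L(r) = -8 + ((r**2 - 74*r) + 7) = -8 + (7 + r**2 - 74*r) = -1 + r**2 - 74*r)
(-44526 + 24125)/(-11933 + L(19)) = (-44526 + 24125)/(-11933 + (-1 + 19**2 - 74*19)) = -20401/(-11933 + (-1 + 361 - 1406)) = -20401/(-11933 - 1046) = -20401/(-12979) = -20401*(-1/12979) = 20401/12979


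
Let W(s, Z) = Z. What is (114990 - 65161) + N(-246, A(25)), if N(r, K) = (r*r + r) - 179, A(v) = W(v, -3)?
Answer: 109920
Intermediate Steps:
A(v) = -3
N(r, K) = -179 + r + r**2 (N(r, K) = (r**2 + r) - 179 = (r + r**2) - 179 = -179 + r + r**2)
(114990 - 65161) + N(-246, A(25)) = (114990 - 65161) + (-179 - 246 + (-246)**2) = 49829 + (-179 - 246 + 60516) = 49829 + 60091 = 109920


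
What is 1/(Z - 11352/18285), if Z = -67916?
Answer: -6095/413951804 ≈ -1.4724e-5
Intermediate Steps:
1/(Z - 11352/18285) = 1/(-67916 - 11352/18285) = 1/(-67916 - 11352*1/18285) = 1/(-67916 - 3784/6095) = 1/(-413951804/6095) = -6095/413951804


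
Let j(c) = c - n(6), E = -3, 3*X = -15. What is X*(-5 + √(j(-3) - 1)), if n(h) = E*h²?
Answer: 25 - 10*√26 ≈ -25.990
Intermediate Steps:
X = -5 (X = (⅓)*(-15) = -5)
n(h) = -3*h²
j(c) = 108 + c (j(c) = c - (-3)*6² = c - (-3)*36 = c - 1*(-108) = c + 108 = 108 + c)
X*(-5 + √(j(-3) - 1)) = -5*(-5 + √((108 - 3) - 1)) = -5*(-5 + √(105 - 1)) = -5*(-5 + √104) = -5*(-5 + 2*√26) = 25 - 10*√26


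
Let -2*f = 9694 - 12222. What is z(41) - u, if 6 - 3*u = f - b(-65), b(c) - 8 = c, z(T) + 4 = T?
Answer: 1426/3 ≈ 475.33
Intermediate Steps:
f = 1264 (f = -(9694 - 12222)/2 = -½*(-2528) = 1264)
z(T) = -4 + T
b(c) = 8 + c
u = -1315/3 (u = 2 - (1264 - (8 - 65))/3 = 2 - (1264 - 1*(-57))/3 = 2 - (1264 + 57)/3 = 2 - ⅓*1321 = 2 - 1321/3 = -1315/3 ≈ -438.33)
z(41) - u = (-4 + 41) - 1*(-1315/3) = 37 + 1315/3 = 1426/3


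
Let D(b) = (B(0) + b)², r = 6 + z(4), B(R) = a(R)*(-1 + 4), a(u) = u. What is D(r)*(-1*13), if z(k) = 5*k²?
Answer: -96148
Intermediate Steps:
B(R) = 3*R (B(R) = R*(-1 + 4) = R*3 = 3*R)
r = 86 (r = 6 + 5*4² = 6 + 5*16 = 6 + 80 = 86)
D(b) = b² (D(b) = (3*0 + b)² = (0 + b)² = b²)
D(r)*(-1*13) = 86²*(-1*13) = 7396*(-13) = -96148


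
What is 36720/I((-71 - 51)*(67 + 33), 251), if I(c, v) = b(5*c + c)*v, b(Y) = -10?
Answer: -3672/251 ≈ -14.629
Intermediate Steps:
I(c, v) = -10*v
36720/I((-71 - 51)*(67 + 33), 251) = 36720/((-10*251)) = 36720/(-2510) = 36720*(-1/2510) = -3672/251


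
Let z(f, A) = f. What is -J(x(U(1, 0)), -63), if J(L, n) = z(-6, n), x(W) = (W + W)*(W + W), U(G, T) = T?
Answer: 6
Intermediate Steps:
x(W) = 4*W² (x(W) = (2*W)*(2*W) = 4*W²)
J(L, n) = -6
-J(x(U(1, 0)), -63) = -1*(-6) = 6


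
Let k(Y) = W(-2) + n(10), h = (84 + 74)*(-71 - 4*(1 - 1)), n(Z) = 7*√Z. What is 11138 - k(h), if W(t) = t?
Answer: 11140 - 7*√10 ≈ 11118.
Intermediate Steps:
h = -11218 (h = 158*(-71 - 4*0) = 158*(-71 + 0) = 158*(-71) = -11218)
k(Y) = -2 + 7*√10
11138 - k(h) = 11138 - (-2 + 7*√10) = 11138 + (2 - 7*√10) = 11140 - 7*√10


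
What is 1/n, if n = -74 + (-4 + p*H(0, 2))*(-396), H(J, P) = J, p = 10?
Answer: 1/1510 ≈ 0.00066225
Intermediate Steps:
n = 1510 (n = -74 + (-4 + 10*0)*(-396) = -74 + (-4 + 0)*(-396) = -74 - 4*(-396) = -74 + 1584 = 1510)
1/n = 1/1510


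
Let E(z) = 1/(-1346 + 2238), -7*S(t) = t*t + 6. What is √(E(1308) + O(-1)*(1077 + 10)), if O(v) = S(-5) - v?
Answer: I*√36325233329/3122 ≈ 61.048*I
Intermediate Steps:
S(t) = -6/7 - t²/7 (S(t) = -(t*t + 6)/7 = -(t² + 6)/7 = -(6 + t²)/7 = -6/7 - t²/7)
E(z) = 1/892
O(v) = -31/7 - v (O(v) = (-6/7 - ⅐*(-5)²) - v = (-6/7 - ⅐*25) - v = (-6/7 - 25/7) - v = -31/7 - v)
√(E(1308) + O(-1)*(1077 + 10)) = √(1/892 + (-31/7 - 1*(-1))*(1077 + 10)) = √(1/892 + (-31/7 + 1)*1087) = √(1/892 - 24/7*1087) = √(1/892 - 26088/7) = √(-23270489/6244) = I*√36325233329/3122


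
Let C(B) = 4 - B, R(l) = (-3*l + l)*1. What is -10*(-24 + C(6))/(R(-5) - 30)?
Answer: -13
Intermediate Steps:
R(l) = -2*l (R(l) = -2*l*1 = -2*l)
-10*(-24 + C(6))/(R(-5) - 30) = -10*(-24 + (4 - 1*6))/(-2*(-5) - 30) = -10*(-24 + (4 - 6))/(10 - 30) = -10*(-24 - 2)/(-20) = -(-260)*(-1)/20 = -10*13/10 = -13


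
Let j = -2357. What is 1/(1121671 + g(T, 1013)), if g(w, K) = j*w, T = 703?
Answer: -1/535300 ≈ -1.8681e-6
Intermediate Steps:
g(w, K) = -2357*w
1/(1121671 + g(T, 1013)) = 1/(1121671 - 2357*703) = 1/(1121671 - 1656971) = 1/(-535300) = -1/535300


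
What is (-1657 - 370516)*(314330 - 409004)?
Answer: 35235106602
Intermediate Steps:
(-1657 - 370516)*(314330 - 409004) = -372173*(-94674) = 35235106602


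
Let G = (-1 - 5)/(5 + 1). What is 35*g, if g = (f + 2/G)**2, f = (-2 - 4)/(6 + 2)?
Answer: 4235/16 ≈ 264.69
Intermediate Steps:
G = -1 (G = -6/6 = -6*1/6 = -1)
f = -3/4 (f = -6/8 = -6*1/8 = -3/4 ≈ -0.75000)
g = 121/16 (g = (-3/4 + 2/(-1))**2 = (-3/4 + 2*(-1))**2 = (-3/4 - 2)**2 = (-11/4)**2 = 121/16 ≈ 7.5625)
35*g = 35*(121/16) = 4235/16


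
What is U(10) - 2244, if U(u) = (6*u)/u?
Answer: -2238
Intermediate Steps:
U(u) = 6
U(10) - 2244 = 6 - 2244 = -2238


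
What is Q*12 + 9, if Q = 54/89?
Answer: 1449/89 ≈ 16.281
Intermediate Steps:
Q = 54/89 (Q = 54*(1/89) = 54/89 ≈ 0.60674)
Q*12 + 9 = (54/89)*12 + 9 = 648/89 + 9 = 1449/89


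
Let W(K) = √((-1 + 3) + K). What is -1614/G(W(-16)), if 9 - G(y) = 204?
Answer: 538/65 ≈ 8.2769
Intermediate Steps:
W(K) = √(2 + K)
G(y) = -195 (G(y) = 9 - 1*204 = 9 - 204 = -195)
-1614/G(W(-16)) = -1614/(-195) = -1614*(-1/195) = 538/65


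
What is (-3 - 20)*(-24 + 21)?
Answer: 69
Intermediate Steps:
(-3 - 20)*(-24 + 21) = -23*(-3) = 69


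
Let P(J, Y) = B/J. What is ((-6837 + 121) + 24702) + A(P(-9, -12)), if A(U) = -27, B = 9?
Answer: 17959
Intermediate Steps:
P(J, Y) = 9/J
((-6837 + 121) + 24702) + A(P(-9, -12)) = ((-6837 + 121) + 24702) - 27 = (-6716 + 24702) - 27 = 17986 - 27 = 17959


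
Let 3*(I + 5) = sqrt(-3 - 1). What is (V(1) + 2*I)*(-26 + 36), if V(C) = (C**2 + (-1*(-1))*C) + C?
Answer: -70 + 40*I/3 ≈ -70.0 + 13.333*I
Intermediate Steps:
V(C) = C**2 + 2*C (V(C) = (C**2 + 1*C) + C = (C**2 + C) + C = (C + C**2) + C = C**2 + 2*C)
I = -5 + 2*I/3 (I = -5 + sqrt(-3 - 1)/3 = -5 + sqrt(-4)/3 = -5 + (2*I)/3 = -5 + 2*I/3 ≈ -5.0 + 0.66667*I)
(V(1) + 2*I)*(-26 + 36) = (1*(2 + 1) + 2*(-5 + 2*I/3))*(-26 + 36) = (1*3 + (-10 + 4*I/3))*10 = (3 + (-10 + 4*I/3))*10 = (-7 + 4*I/3)*10 = -70 + 40*I/3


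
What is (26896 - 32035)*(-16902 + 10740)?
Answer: 31666518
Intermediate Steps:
(26896 - 32035)*(-16902 + 10740) = -5139*(-6162) = 31666518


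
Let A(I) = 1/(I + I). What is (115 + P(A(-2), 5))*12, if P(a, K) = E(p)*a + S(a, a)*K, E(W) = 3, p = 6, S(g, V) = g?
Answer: 1356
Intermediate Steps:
A(I) = 1/(2*I)
P(a, K) = 3*a + K*a (P(a, K) = 3*a + a*K = 3*a + K*a)
(115 + P(A(-2), 5))*12 = (115 + ((1/2)/(-2))*(3 + 5))*12 = (115 + ((1/2)*(-1/2))*8)*12 = (115 - 1/4*8)*12 = (115 - 2)*12 = 113*12 = 1356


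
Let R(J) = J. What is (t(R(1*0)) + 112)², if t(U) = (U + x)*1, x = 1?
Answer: 12769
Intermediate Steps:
t(U) = 1 + U (t(U) = (U + 1)*1 = (1 + U)*1 = 1 + U)
(t(R(1*0)) + 112)² = ((1 + 1*0) + 112)² = ((1 + 0) + 112)² = (1 + 112)² = 113² = 12769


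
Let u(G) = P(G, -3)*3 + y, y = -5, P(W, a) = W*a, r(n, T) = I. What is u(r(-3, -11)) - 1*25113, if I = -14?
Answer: -24992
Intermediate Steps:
r(n, T) = -14
u(G) = -5 - 9*G (u(G) = (G*(-3))*3 - 5 = -3*G*3 - 5 = -9*G - 5 = -5 - 9*G)
u(r(-3, -11)) - 1*25113 = (-5 - 9*(-14)) - 1*25113 = (-5 + 126) - 25113 = 121 - 25113 = -24992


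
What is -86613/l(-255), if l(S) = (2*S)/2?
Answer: 28871/85 ≈ 339.66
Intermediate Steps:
l(S) = S (l(S) = (2*S)*(1/2) = S)
-86613/l(-255) = -86613/(-255) = -86613*(-1/255) = 28871/85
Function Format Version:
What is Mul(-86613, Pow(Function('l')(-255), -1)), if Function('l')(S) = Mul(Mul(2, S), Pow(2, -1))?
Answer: Rational(28871, 85) ≈ 339.66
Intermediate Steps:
Function('l')(S) = S (Function('l')(S) = Mul(Mul(2, S), Rational(1, 2)) = S)
Mul(-86613, Pow(Function('l')(-255), -1)) = Mul(-86613, Pow(-255, -1)) = Mul(-86613, Rational(-1, 255)) = Rational(28871, 85)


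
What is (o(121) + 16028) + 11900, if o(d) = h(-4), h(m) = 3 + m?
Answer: 27927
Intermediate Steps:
o(d) = -1 (o(d) = 3 - 4 = -1)
(o(121) + 16028) + 11900 = (-1 + 16028) + 11900 = 16027 + 11900 = 27927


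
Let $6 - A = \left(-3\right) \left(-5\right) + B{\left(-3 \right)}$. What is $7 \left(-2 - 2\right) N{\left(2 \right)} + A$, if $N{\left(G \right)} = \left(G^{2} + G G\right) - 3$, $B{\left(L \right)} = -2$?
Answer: $-147$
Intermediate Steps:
$A = -7$ ($A = 6 - \left(\left(-3\right) \left(-5\right) - 2\right) = 6 - \left(15 - 2\right) = 6 - 13 = -7$)
$N{\left(G \right)} = -3 + 2 G^{2}$ ($N{\left(G \right)} = \left(G^{2} + G^{2}\right) - 3 = 2 G^{2} - 3 = -3 + 2 G^{2}$)
$7 \left(-2 - 2\right) N{\left(2 \right)} + A = 7 \left(-2 - 2\right) \left(-3 + 2 \cdot 2^{2}\right) - 7 = 7 \left(-4\right) \left(-3 + 2 \cdot 4\right) - 7 = - 28 \left(-3 + 8\right) - 7 = \left(-28\right) 5 - 7 = -140 - 7 = -147$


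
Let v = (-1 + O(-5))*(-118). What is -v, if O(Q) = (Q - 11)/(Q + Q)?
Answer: 354/5 ≈ 70.800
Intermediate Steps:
O(Q) = (-11 + Q)/(2*Q) (O(Q) = (-11 + Q)/((2*Q)) = (-11 + Q)*(1/(2*Q)) = (-11 + Q)/(2*Q))
v = -354/5 (v = (-1 + (1/2)*(-11 - 5)/(-5))*(-118) = (-1 + (1/2)*(-1/5)*(-16))*(-118) = (-1 + 8/5)*(-118) = (3/5)*(-118) = -354/5 ≈ -70.800)
-v = -1*(-354/5) = 354/5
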